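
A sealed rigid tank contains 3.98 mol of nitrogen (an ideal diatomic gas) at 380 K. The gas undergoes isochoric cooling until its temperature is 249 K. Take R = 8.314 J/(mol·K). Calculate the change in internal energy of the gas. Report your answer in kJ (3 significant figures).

Constant volume ⇒ W = 0, so Q = ΔU = nCᵥΔT with Cᵥ = 5R/2 = 20.79 J/(mol·K).
ΔU = (3.98)(20.79)(249 − 380) = -10837 J.

ΔU ≈ -10.8 kJ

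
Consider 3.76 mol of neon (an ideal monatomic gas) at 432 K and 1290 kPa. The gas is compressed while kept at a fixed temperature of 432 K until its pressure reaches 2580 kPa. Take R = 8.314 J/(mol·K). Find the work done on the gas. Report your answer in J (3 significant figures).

W ≈ 9360 J

Isothermal process: W = nRT ln(V₂/V₁) = nRT ln(P₁/P₂).
W = (3.76)(8.314)(432) × ln(1290/2580)
  = 13505 × ln(0.5) = 13505 × -0.6931
W_by_gas = -9361 J; work on gas = −W_by = 9361 J.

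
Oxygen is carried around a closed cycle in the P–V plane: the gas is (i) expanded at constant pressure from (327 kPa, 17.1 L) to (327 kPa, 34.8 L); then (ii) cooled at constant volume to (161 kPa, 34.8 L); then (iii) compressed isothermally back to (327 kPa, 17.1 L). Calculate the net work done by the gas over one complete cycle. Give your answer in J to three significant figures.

Leg (i): W = PΔV = (327)(34.8 − 17.1) = 5788 J.
Leg (ii): W = 0.
Leg (iii): W = PᵢVᵢ ln(V_f/Vᵢ) = (5603) ln(17.1/34.8) = -3981 J.
W_net = 5788 − 3981 = 1807 J.

W_net ≈ 1810 J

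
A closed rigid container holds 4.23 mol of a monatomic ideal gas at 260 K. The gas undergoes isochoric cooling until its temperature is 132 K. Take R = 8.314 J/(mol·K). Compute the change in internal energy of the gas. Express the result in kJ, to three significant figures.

Constant volume ⇒ W = 0, so Q = ΔU = nCᵥΔT with Cᵥ = 3R/2 = 12.47 J/(mol·K).
ΔU = (4.23)(12.47)(132 − 260) = -6752 J.

ΔU ≈ -6.75 kJ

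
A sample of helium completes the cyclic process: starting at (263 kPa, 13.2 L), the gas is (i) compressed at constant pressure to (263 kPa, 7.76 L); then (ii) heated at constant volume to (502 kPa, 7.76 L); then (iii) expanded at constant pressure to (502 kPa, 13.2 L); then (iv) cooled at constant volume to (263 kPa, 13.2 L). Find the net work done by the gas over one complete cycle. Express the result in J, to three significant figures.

W_net ≈ 1300 J

Constant-volume legs do no work.
W(i) = (263)(7.76 − 13.2) = -1431 J; W(iii) = (502)(13.2 − 7.76) = 2731 J.
W_net = -1431 + 2731 = 1300 J (the clockwise enclosed area).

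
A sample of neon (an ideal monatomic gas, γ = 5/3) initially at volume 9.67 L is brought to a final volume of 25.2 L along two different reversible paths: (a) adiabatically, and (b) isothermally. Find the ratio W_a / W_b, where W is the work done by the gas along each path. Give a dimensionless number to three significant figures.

W_a / W_b ≈ 0.739

Path (a) adiabatic: W = P₁V₁(1 − (V₁/V₂)^(γ−1))/(γ−1) → W_a/(P₁V₁) = 0.7079.
Path (b) isothermal: W = P₁V₁ ln(V₂/V₁) → W_b/(P₁V₁) = 0.9578.
W_a / W_b = 0.7079 / 0.9578 = 0.7391.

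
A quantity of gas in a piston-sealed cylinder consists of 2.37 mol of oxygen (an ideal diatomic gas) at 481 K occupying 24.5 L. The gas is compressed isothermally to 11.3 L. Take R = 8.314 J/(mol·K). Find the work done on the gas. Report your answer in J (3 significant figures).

W ≈ 7330 J

Isothermal: W = nRT ln(V₂/V₁).
W = (2.37)(8.314)(481) × ln(11.3/24.5)
  = 9478 × -0.7739
W_by_gas = -7335 J; work on gas = −W_by = 7335 J.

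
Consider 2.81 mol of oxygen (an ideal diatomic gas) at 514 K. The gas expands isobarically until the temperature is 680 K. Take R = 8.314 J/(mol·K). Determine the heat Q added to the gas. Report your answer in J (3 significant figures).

Q ≈ 13600 J

Isobaric: W = nRΔT = (2.81)(8.314)(166) = 3878 J.
ΔU = nCᵥΔT with Cᵥ = 5R/2: ΔU = (2.81)(20.79)(166) = 9695 J.
Q = ΔU + W = 9695 + 3878 = 13574 J.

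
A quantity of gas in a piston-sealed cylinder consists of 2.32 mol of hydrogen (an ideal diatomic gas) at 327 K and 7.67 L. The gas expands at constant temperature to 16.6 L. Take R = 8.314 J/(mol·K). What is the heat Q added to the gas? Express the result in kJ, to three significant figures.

Q ≈ 4.87 kJ

Isothermal ⇒ ΔU = 0, so Q = W = nRT ln(V₂/V₁).
Q = (2.32)(8.314)(327) ln(16.6/7.67) = 6307 × 0.7721 = 4870 J.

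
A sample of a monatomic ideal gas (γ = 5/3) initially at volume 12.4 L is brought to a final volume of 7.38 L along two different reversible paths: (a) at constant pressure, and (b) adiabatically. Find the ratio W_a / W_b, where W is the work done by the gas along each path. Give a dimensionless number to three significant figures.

Path (a) isobaric: W = P₁(V₂ − V₁) → W_a/(P₁V₁) = -0.4048.
Path (b) adiabatic: W = P₁V₁(1 − (V₁/V₂)^(γ−1))/(γ−1) → W_b/(P₁V₁) = -0.62.
W_a / W_b = -0.4048 / -0.62 = 0.653.

W_a / W_b ≈ 0.653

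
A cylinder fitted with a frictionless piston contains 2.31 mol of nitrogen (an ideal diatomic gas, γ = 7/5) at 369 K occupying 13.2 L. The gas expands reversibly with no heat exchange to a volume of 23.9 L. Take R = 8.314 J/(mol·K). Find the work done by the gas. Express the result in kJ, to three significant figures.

W ≈ 3.74 kJ

Adiabatic: TV^(γ−1) = const with γ = 7/5.
T₂ = T₁ (V₁/V₂)^(γ−1) = 369 × (13.2/23.9)^0.4 = 369 × 0.7886 = 291 K.
W_by = nCᵥ(T₁ − T₂) = (2.31)(20.79)(369 − 291) = 3745 J.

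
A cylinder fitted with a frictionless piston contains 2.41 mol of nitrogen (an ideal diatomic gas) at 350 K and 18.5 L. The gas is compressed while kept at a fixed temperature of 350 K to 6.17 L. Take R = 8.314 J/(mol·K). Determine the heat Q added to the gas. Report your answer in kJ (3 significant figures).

Isothermal ⇒ ΔU = 0, so Q = W = nRT ln(V₂/V₁).
Q = (2.41)(8.314)(350) ln(6.17/18.5) = 7013 × -1.098 = -7701 J.

Q ≈ -7.70 kJ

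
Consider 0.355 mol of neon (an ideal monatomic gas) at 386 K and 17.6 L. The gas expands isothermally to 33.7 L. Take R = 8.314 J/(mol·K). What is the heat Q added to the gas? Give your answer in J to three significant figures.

Q ≈ 740 J

Isothermal ⇒ ΔU = 0, so Q = W = nRT ln(V₂/V₁).
Q = (0.355)(8.314)(386) ln(33.7/17.6) = 1139 × 0.6496 = 740.1 J.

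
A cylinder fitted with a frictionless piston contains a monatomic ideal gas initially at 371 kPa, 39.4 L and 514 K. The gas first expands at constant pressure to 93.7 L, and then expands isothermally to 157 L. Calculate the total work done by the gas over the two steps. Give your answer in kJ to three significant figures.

W_total ≈ 38.1 kJ

Step 1 (isobaric): W = PΔV = (371 kPa)(93.7 − 39.4 L) = 20145 J.
After step 1: P = 371 kPa, V = 93.7 L, T = 1222 K.
Step 2 (isothermal): W = P₁V₁ ln(V₂/V₁) = (34763) ln(157/93.7) = 17943 J.
W_total = 20145 + 17943 = 38088 J.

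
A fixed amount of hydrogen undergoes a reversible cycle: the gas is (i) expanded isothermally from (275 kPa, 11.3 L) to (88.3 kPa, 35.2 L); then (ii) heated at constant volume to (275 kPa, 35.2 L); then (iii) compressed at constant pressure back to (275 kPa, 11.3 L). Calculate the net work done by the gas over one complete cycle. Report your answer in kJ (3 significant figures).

Leg (i): W = PᵢVᵢ ln(V_f/Vᵢ) = (3108) ln(35.2/11.3) = 3531 J.
Leg (ii): W = 0.
Leg (iii): W = PΔV = (275)(11.3 − 35.2) = -6573 J.
W_net = 3531 − 6573 = -3042 J.

W_net ≈ -3.04 kJ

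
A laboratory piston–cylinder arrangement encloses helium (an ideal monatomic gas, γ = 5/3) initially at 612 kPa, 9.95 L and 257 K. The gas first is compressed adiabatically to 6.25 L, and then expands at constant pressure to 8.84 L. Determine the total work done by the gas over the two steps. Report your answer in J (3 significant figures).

W_total ≈ 121 J

Step 1 (adiabatic): W = (P₁V₁ − P₂V₂)/(γ−1) = (6089 − 8302)/0.667 = -3319 J.
After step 1: P = 1328 kPa, V = 6.25 L, T = 350.4 K.
Step 2 (isobaric): W = PΔV = (1328 kPa)(8.84 − 6.25 L) = 3441 J.
W_total = -3319 + 3441 = 121 J.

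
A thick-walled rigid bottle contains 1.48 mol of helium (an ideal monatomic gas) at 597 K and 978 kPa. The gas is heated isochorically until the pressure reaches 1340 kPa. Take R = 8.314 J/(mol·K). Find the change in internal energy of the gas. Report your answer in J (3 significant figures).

Constant volume ⇒ W = 0, so Q = ΔU = nCᵥΔT with Cᵥ = 3R/2 = 12.47 J/(mol·K).
At constant V, T₂/T₁ = P₂/P₁ ⇒ ΔT = T₁(P₂/P₁ − 1) = 597·(1340/978 − 1) = 221 K.
ΔU = (1.48)(12.47)(221) = 4079 J.

ΔU ≈ 4080 J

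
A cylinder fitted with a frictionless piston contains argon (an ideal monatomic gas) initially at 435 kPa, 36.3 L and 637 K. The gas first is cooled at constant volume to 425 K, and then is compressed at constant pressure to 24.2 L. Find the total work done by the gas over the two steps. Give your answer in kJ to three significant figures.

W_total ≈ -3.51 kJ

Step 1 (isochoric): W = 0 (constant volume).
After step 1: P = 290.2 kPa (V unchanged).
Step 2 (isobaric): W = PΔV = (290.2 kPa)(24.2 − 36.3 L) = -3512 J.
W_total = 0 − 3512 = -3512 J.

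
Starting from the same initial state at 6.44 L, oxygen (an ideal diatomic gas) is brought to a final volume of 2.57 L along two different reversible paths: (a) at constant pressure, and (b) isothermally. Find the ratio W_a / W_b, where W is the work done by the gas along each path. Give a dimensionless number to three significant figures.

Path (a) isobaric: W = P₁(V₂ − V₁) → W_a/(P₁V₁) = -0.6009.
Path (b) isothermal: W = P₁V₁ ln(V₂/V₁) → W_b/(P₁V₁) = -0.9186.
W_a / W_b = -0.6009 / -0.9186 = 0.6542.

W_a / W_b ≈ 0.654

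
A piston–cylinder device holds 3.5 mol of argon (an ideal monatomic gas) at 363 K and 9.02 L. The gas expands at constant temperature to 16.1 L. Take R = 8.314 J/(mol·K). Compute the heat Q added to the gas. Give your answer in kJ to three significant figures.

Q ≈ 6.12 kJ

Isothermal ⇒ ΔU = 0, so Q = W = nRT ln(V₂/V₁).
Q = (3.5)(8.314)(363) ln(16.1/9.02) = 10563 × 0.5794 = 6120 J.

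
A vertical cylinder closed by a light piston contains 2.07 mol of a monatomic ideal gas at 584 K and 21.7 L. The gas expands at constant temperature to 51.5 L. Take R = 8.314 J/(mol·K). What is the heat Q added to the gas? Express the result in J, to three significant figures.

Isothermal ⇒ ΔU = 0, so Q = W = nRT ln(V₂/V₁).
Q = (2.07)(8.314)(584) ln(51.5/21.7) = 10051 × 0.8643 = 8686 J.

Q ≈ 8690 J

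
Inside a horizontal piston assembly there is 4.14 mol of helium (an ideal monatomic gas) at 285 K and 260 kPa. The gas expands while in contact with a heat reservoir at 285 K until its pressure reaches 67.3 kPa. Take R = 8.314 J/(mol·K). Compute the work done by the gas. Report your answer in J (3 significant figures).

W ≈ 13300 J

Isothermal process: W = nRT ln(V₂/V₁) = nRT ln(P₁/P₂).
W = (4.14)(8.314)(285) × ln(260/67.3)
  = 9810 × ln(3.863) = 9810 × 1.352
W_by_gas = 13258 J.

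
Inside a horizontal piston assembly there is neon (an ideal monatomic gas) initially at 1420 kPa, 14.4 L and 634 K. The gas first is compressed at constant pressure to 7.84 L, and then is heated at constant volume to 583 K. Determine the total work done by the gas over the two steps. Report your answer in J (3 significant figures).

W_total ≈ -9320 J

Step 1 (isobaric): W = PΔV = (1420 kPa)(7.84 − 14.4 L) = -9315 J.
Step 2 (isochoric): W = 0 (constant volume).
W_total = -9315 + 0 = -9315 J.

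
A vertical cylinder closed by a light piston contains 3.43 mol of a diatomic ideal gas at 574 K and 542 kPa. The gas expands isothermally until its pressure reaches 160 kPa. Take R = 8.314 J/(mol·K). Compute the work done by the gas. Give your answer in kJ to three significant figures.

W ≈ 20.0 kJ

Isothermal process: W = nRT ln(V₂/V₁) = nRT ln(P₁/P₂).
W = (3.43)(8.314)(574) × ln(542/160)
  = 16369 × ln(3.388) = 16369 × 1.22
W_by_gas = 19971 J.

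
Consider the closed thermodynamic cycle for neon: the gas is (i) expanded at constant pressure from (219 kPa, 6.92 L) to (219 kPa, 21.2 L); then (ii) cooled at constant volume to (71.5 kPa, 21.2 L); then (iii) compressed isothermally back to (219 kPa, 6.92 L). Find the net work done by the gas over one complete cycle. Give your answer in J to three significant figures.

Leg (i): W = PΔV = (219)(21.2 − 6.92) = 3127 J.
Leg (ii): W = 0.
Leg (iii): W = PᵢVᵢ ln(V_f/Vᵢ) = (1516) ln(6.92/21.2) = -1697 J.
W_net = 3127 − 1697 = 1430 J.

W_net ≈ 1430 J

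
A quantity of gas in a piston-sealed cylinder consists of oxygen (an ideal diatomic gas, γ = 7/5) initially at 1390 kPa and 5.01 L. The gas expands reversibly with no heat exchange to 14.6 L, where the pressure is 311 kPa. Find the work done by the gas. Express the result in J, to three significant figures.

Adiabatic: W = (P₁V₁ − P₂V₂)/(γ − 1) with γ = 7/5.
P₁V₁ = 6964 J, P₂V₂ = 4541 J.
W = (6964 − 4541) / 0.4 = 6058 J.

W ≈ 6060 J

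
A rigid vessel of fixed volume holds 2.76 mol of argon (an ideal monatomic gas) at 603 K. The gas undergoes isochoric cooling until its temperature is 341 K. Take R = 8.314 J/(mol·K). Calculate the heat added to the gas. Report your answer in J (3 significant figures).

Q ≈ -9020 J

Constant volume ⇒ W = 0, so Q = ΔU = nCᵥΔT with Cᵥ = 3R/2 = 12.47 J/(mol·K).
ΔU = (2.76)(12.47)(341 − 603) = -9018 J.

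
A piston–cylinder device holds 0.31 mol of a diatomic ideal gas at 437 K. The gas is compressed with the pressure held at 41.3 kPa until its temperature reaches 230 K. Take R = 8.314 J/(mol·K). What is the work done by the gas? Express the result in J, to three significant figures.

Isobaric: W = P ΔV = nR ΔT.
W = (0.31)(8.314)(230 − 437) = -533.5 J.

W ≈ -534 J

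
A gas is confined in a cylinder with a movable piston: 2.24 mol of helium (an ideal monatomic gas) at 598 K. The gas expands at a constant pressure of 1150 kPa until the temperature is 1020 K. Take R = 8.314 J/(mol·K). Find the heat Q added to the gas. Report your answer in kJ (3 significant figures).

Isobaric: W = nRΔT = (2.24)(8.314)(422) = 7859 J.
ΔU = nCᵥΔT with Cᵥ = 3R/2: ΔU = (2.24)(12.47)(422) = 11789 J.
Q = ΔU + W = 11789 + 7859 = 19648 J.

Q ≈ 19.6 kJ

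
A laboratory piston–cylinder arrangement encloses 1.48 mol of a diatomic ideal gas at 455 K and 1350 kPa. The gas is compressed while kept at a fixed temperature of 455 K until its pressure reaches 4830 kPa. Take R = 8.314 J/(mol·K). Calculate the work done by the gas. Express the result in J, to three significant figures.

Isothermal process: W = nRT ln(V₂/V₁) = nRT ln(P₁/P₂).
W = (1.48)(8.314)(455) × ln(1350/4830)
  = 5599 × ln(0.2795) = 5599 × -1.275
W_by_gas = -7137 J.

W ≈ -7140 J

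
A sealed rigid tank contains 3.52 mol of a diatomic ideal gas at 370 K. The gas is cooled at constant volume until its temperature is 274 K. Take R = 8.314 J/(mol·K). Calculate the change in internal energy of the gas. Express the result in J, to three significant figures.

Constant volume ⇒ W = 0, so Q = ΔU = nCᵥΔT with Cᵥ = 5R/2 = 20.79 J/(mol·K).
ΔU = (3.52)(20.79)(274 − 370) = -7024 J.

ΔU ≈ -7020 J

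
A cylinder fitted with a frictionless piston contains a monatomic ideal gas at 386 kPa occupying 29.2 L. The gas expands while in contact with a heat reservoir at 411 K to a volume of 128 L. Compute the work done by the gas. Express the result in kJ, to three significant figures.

Isothermal: W = nRT ln(V₂/V₁) = P₁V₁ ln(V₂/V₁).
P₁V₁ = (386 kPa)(29.2 L) = 11271 J.
W = 11271 × ln(128/29.2) = 11271 × 1.478
W_by_gas = 16657 J.

W ≈ 16.7 kJ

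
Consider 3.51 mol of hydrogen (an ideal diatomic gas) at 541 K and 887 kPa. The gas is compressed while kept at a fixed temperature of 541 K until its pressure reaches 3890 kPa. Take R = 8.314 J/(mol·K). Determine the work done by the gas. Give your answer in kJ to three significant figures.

W ≈ -23.3 kJ

Isothermal process: W = nRT ln(V₂/V₁) = nRT ln(P₁/P₂).
W = (3.51)(8.314)(541) × ln(887/3890)
  = 15788 × ln(0.228) = 15788 × -1.478
W_by_gas = -23339 J.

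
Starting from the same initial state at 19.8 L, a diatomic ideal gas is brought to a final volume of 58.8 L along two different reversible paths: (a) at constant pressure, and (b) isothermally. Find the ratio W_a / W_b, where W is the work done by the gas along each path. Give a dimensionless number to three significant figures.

W_a / W_b ≈ 1.81

Path (a) isobaric: W = P₁(V₂ − V₁) → W_a/(P₁V₁) = 1.97.
Path (b) isothermal: W = P₁V₁ ln(V₂/V₁) → W_b/(P₁V₁) = 1.088.
W_a / W_b = 1.97 / 1.088 = 1.81.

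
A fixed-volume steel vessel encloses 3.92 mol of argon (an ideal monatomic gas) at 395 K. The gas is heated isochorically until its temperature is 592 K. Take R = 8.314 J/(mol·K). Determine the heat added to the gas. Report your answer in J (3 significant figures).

Q ≈ 9630 J

Constant volume ⇒ W = 0, so Q = ΔU = nCᵥΔT with Cᵥ = 3R/2 = 12.47 J/(mol·K).
ΔU = (3.92)(12.47)(592 − 395) = 9631 J.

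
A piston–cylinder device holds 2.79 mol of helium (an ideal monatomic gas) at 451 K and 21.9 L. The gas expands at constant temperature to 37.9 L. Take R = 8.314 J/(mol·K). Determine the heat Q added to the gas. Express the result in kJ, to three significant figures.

Isothermal ⇒ ΔU = 0, so Q = W = nRT ln(V₂/V₁).
Q = (2.79)(8.314)(451) ln(37.9/21.9) = 10461 × 0.5485 = 5738 J.

Q ≈ 5.74 kJ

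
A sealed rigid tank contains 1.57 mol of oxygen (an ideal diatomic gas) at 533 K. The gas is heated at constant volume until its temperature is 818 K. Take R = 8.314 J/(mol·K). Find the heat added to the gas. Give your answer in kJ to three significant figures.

Q ≈ 9.30 kJ

Constant volume ⇒ W = 0, so Q = ΔU = nCᵥΔT with Cᵥ = 5R/2 = 20.79 J/(mol·K).
ΔU = (1.57)(20.79)(818 − 533) = 9300 J.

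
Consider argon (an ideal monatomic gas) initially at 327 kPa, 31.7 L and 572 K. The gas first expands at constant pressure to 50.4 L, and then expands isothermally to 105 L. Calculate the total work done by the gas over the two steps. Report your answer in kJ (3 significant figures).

W_total ≈ 18.2 kJ

Step 1 (isobaric): W = PΔV = (327 kPa)(50.4 − 31.7 L) = 6115 J.
After step 1: P = 327 kPa, V = 50.4 L, T = 909.4 K.
Step 2 (isothermal): W = P₁V₁ ln(V₂/V₁) = (16481) ln(105/50.4) = 12096 J.
W_total = 6115 + 12096 = 18211 J.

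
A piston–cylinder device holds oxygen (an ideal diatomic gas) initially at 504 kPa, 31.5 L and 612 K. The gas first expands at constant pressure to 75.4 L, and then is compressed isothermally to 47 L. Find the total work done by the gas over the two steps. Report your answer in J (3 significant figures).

Step 1 (isobaric): W = PΔV = (504 kPa)(75.4 − 31.5 L) = 22126 J.
After step 1: P = 504 kPa, V = 75.4 L, T = 1465 K.
Step 2 (isothermal): W = P₁V₁ ln(V₂/V₁) = (38002) ln(47/75.4) = -17962 J.
W_total = 22126 − 17962 = 4164 J.

W_total ≈ 4160 J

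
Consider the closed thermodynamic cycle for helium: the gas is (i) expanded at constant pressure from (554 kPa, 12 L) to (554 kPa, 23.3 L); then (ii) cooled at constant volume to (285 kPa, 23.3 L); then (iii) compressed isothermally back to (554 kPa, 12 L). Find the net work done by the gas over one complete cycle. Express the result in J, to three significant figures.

W_net ≈ 1850 J

Leg (i): W = PΔV = (554)(23.3 − 12) = 6260 J.
Leg (ii): W = 0.
Leg (iii): W = PᵢVᵢ ln(V_f/Vᵢ) = (6640) ln(12/23.3) = -4406 J.
W_net = 6260 − 4406 = 1854 J.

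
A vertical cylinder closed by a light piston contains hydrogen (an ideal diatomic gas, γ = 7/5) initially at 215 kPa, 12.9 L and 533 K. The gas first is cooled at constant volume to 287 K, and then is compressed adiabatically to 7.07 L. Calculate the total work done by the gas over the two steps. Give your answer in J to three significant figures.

Step 1 (isochoric): W = 0 (constant volume).
After step 1: P = 115.8 kPa (V unchanged).
Step 2 (adiabatic): W = (P₁V₁ − P₂V₂)/(γ−1) = (1493 − 1900)/0.4 = -1015 J.
W_total = 0 − 1015 = -1015 J.

W_total ≈ -1020 J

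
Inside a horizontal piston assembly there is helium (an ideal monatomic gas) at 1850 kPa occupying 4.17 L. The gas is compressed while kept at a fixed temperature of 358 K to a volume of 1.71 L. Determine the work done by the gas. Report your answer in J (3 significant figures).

W ≈ -6880 J

Isothermal: W = nRT ln(V₂/V₁) = P₁V₁ ln(V₂/V₁).
P₁V₁ = (1850 kPa)(4.17 L) = 7714 J.
W = 7714 × ln(1.71/4.17) = 7714 × -0.8914
W_by_gas = -6877 J.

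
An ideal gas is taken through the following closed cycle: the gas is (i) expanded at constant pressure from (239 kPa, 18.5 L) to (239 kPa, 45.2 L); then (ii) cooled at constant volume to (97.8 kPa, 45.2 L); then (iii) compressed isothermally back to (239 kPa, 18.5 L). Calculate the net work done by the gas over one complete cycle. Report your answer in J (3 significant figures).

Leg (i): W = PΔV = (239)(45.2 − 18.5) = 6381 J.
Leg (ii): W = 0.
Leg (iii): W = PᵢVᵢ ln(V_f/Vᵢ) = (4421) ln(18.5/45.2) = -3949 J.
W_net = 6381 − 3949 = 2432 J.

W_net ≈ 2430 J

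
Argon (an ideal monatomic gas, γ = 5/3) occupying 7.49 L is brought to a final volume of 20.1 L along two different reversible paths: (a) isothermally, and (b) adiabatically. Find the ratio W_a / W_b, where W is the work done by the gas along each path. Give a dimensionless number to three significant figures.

Path (a) isothermal: W = P₁V₁ ln(V₂/V₁) → W_a/(P₁V₁) = 0.9872.
Path (b) adiabatic: W = P₁V₁(1 − (V₁/V₂)^(γ−1))/(γ−1) → W_b/(P₁V₁) = 0.7232.
W_a / W_b = 0.9872 / 0.7232 = 1.365.

W_a / W_b ≈ 1.36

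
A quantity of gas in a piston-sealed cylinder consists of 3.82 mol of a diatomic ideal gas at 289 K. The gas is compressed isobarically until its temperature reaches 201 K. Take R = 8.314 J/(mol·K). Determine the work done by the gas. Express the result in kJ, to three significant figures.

W ≈ -2.79 kJ

Isobaric: W = P ΔV = nR ΔT.
W = (3.82)(8.314)(201 − 289) = -2795 J.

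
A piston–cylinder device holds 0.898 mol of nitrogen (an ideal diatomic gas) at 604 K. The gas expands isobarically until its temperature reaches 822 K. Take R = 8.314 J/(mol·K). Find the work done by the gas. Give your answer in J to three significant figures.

Isobaric: W = P ΔV = nR ΔT.
W = (0.898)(8.314)(822 − 604) = 1628 J.

W ≈ 1630 J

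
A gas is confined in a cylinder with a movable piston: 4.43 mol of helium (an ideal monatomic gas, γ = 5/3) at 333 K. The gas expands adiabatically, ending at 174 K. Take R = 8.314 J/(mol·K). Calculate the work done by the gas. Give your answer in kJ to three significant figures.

W ≈ 8.78 kJ

Adiabatic ⇒ Q = 0, so W_by = −ΔU = nCᵥ(T₁ − T₂).
Cᵥ = 3R/2 = 12.47 J/(mol·K).
W = (4.43)(12.47)(333 − 174) = 8784 J.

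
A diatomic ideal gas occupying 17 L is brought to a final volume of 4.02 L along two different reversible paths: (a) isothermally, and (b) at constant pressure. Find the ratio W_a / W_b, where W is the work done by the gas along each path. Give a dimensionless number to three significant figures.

Path (a) isothermal: W = P₁V₁ ln(V₂/V₁) → W_a/(P₁V₁) = -1.442.
Path (b) isobaric: W = P₁(V₂ − V₁) → W_b/(P₁V₁) = -0.7635.
W_a / W_b = -1.442 / -0.7635 = 1.889.

W_a / W_b ≈ 1.89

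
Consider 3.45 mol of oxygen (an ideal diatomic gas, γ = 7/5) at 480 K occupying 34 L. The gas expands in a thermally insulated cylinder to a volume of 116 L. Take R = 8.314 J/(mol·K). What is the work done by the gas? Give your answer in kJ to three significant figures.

Adiabatic: TV^(γ−1) = const with γ = 7/5.
T₂ = T₁ (V₁/V₂)^(γ−1) = 480 × (34/116)^0.4 = 480 × 0.6121 = 293.8 K.
W_by = nCᵥ(T₁ − T₂) = (3.45)(20.79)(480 − 293.8) = 13352 J.

W ≈ 13.4 kJ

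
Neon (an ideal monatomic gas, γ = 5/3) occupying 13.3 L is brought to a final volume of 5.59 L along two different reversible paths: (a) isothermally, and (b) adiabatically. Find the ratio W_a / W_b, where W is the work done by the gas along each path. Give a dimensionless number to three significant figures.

W_a / W_b ≈ 0.739

Path (a) isothermal: W = P₁V₁ ln(V₂/V₁) → W_a/(P₁V₁) = -0.8668.
Path (b) adiabatic: W = P₁V₁(1 − (V₁/V₂)^(γ−1))/(γ−1) → W_b/(P₁V₁) = -1.173.
W_a / W_b = -0.8668 / -1.173 = 0.7387.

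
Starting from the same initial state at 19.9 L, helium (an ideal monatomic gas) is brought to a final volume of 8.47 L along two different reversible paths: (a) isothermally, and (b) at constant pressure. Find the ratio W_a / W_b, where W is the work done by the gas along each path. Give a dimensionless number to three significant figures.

Path (a) isothermal: W = P₁V₁ ln(V₂/V₁) → W_a/(P₁V₁) = -0.8542.
Path (b) isobaric: W = P₁(V₂ − V₁) → W_b/(P₁V₁) = -0.5744.
W_a / W_b = -0.8542 / -0.5744 = 1.487.

W_a / W_b ≈ 1.49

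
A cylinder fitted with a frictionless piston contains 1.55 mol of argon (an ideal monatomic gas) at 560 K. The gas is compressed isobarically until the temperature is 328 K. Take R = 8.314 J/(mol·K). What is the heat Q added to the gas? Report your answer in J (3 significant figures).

Q ≈ -7470 J

Isobaric: W = nRΔT = (1.55)(8.314)(-232) = -2990 J.
ΔU = nCᵥΔT with Cᵥ = 3R/2: ΔU = (1.55)(12.47)(-232) = -4485 J.
Q = ΔU + W = -4485 − 2990 = -7474 J.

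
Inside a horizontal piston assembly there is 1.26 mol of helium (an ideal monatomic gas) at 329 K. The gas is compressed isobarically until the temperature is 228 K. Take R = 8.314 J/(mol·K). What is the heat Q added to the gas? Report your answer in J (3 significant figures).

Q ≈ -2650 J

Isobaric: W = nRΔT = (1.26)(8.314)(-101) = -1058 J.
ΔU = nCᵥΔT with Cᵥ = 3R/2: ΔU = (1.26)(12.47)(-101) = -1587 J.
Q = ΔU + W = -1587 − 1058 = -2645 J.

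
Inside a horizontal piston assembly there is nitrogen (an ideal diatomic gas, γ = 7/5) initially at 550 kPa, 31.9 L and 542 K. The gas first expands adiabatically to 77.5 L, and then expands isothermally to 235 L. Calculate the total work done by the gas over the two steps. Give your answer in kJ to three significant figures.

W_total ≈ 26.8 kJ

Step 1 (adiabatic): W = (P₁V₁ − P₂V₂)/(γ−1) = (17545 − 12301)/0.4 = 13109 J.
After step 1: P = 158.7 kPa, V = 77.5 L, T = 380 K.
Step 2 (isothermal): W = P₁V₁ ln(V₂/V₁) = (12301) ln(235/77.5) = 13646 J.
W_total = 13109 + 13646 = 26755 J.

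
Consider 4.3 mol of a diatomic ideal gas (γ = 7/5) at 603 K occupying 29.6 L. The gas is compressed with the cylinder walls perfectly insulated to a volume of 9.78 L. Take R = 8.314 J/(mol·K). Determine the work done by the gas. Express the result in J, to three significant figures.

W ≈ -30000 J

Adiabatic: TV^(γ−1) = const with γ = 7/5.
T₂ = T₁ (V₁/V₂)^(γ−1) = 603 × (29.6/9.78)^0.4 = 603 × 1.557 = 939.1 K.
W_by = nCᵥ(T₁ − T₂) = (4.3)(20.79)(603 − 939.1) = -30037 J.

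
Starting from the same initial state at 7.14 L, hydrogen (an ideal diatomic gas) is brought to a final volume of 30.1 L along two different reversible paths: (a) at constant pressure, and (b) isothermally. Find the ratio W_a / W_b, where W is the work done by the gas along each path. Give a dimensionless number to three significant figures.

W_a / W_b ≈ 2.23

Path (a) isobaric: W = P₁(V₂ − V₁) → W_a/(P₁V₁) = 3.216.
Path (b) isothermal: W = P₁V₁ ln(V₂/V₁) → W_b/(P₁V₁) = 1.439.
W_a / W_b = 3.216 / 1.439 = 2.235.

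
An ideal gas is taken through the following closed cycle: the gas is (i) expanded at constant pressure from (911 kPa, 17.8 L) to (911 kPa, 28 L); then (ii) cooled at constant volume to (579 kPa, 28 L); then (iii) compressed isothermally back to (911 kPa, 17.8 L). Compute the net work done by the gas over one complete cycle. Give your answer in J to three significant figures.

W_net ≈ 1950 J

Leg (i): W = PΔV = (911)(28 − 17.8) = 9292 J.
Leg (ii): W = 0.
Leg (iii): W = PᵢVᵢ ln(V_f/Vᵢ) = (16212) ln(17.8/28) = -7344 J.
W_net = 9292 − 7344 = 1948 J.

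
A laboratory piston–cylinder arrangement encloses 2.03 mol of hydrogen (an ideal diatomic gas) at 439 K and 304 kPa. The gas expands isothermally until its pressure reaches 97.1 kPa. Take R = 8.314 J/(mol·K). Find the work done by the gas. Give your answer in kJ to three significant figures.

Isothermal process: W = nRT ln(V₂/V₁) = nRT ln(P₁/P₂).
W = (2.03)(8.314)(439) × ln(304/97.1)
  = 7409 × ln(3.131) = 7409 × 1.141
W_by_gas = 8456 J.

W ≈ 8.46 kJ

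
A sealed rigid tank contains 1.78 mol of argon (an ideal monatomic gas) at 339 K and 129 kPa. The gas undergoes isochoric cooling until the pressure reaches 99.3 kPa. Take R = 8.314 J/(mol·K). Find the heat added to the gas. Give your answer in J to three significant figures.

Constant volume ⇒ W = 0, so Q = ΔU = nCᵥΔT with Cᵥ = 3R/2 = 12.47 J/(mol·K).
At constant V, T₂/T₁ = P₂/P₁ ⇒ ΔT = T₁(P₂/P₁ − 1) = 339·(99.3/129 − 1) = -78.05 K.
ΔU = (1.78)(12.47)(-78.05) = -1733 J.

Q ≈ -1730 J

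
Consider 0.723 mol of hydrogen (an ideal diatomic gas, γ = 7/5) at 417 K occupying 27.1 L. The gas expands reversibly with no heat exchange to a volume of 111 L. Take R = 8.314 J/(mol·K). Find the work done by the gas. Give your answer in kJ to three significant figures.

Adiabatic: TV^(γ−1) = const with γ = 7/5.
T₂ = T₁ (V₁/V₂)^(γ−1) = 417 × (27.1/111)^0.4 = 417 × 0.5689 = 237.2 K.
W_by = nCᵥ(T₁ − T₂) = (0.723)(20.79)(417 − 237.2) = 2701 J.

W ≈ 2.70 kJ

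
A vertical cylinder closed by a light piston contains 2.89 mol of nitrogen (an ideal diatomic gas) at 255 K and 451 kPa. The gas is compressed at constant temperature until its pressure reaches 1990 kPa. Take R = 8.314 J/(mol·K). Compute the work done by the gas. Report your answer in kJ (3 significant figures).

Isothermal process: W = nRT ln(V₂/V₁) = nRT ln(P₁/P₂).
W = (2.89)(8.314)(255) × ln(451/1990)
  = 6127 × ln(0.2266) = 6127 × -1.484
W_by_gas = -9095 J.

W ≈ -9.10 kJ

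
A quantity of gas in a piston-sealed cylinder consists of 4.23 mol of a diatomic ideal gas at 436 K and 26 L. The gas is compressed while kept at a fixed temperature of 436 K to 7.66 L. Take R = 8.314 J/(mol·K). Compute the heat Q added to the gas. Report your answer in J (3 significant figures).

Isothermal ⇒ ΔU = 0, so Q = W = nRT ln(V₂/V₁).
Q = (4.23)(8.314)(436) ln(7.66/26) = 15333 × -1.222 = -18739 J.

Q ≈ -18700 J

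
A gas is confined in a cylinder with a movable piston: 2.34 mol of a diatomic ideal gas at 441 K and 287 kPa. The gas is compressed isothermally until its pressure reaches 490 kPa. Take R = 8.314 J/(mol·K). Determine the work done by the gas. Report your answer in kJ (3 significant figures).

Isothermal process: W = nRT ln(V₂/V₁) = nRT ln(P₁/P₂).
W = (2.34)(8.314)(441) × ln(287/490)
  = 8580 × ln(0.5857) = 8580 × -0.5349
W_by_gas = -4589 J.

W ≈ -4.59 kJ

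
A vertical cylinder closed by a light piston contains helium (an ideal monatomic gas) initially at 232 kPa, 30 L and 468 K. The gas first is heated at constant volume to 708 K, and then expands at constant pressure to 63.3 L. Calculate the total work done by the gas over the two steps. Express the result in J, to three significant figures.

Step 1 (isochoric): W = 0 (constant volume).
After step 1: P = 351 kPa (V unchanged).
Step 2 (isobaric): W = PΔV = (351 kPa)(63.3 − 30 L) = 11687 J.
W_total = 0 + 11687 = 11687 J.

W_total ≈ 11700 J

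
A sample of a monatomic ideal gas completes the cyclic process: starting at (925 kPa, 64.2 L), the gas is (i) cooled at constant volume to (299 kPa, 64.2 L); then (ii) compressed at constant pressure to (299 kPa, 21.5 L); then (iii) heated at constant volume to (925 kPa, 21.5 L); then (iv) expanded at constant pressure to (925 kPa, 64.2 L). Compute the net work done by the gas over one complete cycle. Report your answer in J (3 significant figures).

Constant-volume legs do no work.
W(ii) = (299)(21.5 − 64.2) = -12767 J; W(iv) = (925)(64.2 − 21.5) = 39498 J.
W_net = -12767 + 39498 = 26730 J (the clockwise enclosed area).

W_net ≈ 26700 J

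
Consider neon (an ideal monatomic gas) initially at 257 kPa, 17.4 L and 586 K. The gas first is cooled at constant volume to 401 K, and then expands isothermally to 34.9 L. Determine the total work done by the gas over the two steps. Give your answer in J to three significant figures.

W_total ≈ 2130 J

Step 1 (isochoric): W = 0 (constant volume).
After step 1: P = 175.9 kPa (V unchanged).
Step 2 (isothermal): W = P₁V₁ ln(V₂/V₁) = (3060) ln(34.9/17.4) = 2130 J.
W_total = 0 + 2130 = 2130 J.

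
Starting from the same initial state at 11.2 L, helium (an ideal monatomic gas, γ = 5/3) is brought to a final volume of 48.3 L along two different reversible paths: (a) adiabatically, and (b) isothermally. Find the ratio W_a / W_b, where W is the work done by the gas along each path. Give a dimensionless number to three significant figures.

Path (a) adiabatic: W = P₁V₁(1 − (V₁/V₂)^(γ−1))/(γ−1) → W_a/(P₁V₁) = 0.9338.
Path (b) isothermal: W = P₁V₁ ln(V₂/V₁) → W_b/(P₁V₁) = 1.462.
W_a / W_b = 0.9338 / 1.462 = 0.639.

W_a / W_b ≈ 0.639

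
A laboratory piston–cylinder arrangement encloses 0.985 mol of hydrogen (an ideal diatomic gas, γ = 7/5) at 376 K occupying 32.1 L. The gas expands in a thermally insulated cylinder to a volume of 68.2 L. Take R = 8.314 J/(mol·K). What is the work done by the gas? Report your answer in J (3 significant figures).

W ≈ 2000 J

Adiabatic: TV^(γ−1) = const with γ = 7/5.
T₂ = T₁ (V₁/V₂)^(γ−1) = 376 × (32.1/68.2)^0.4 = 376 × 0.7398 = 278.1 K.
W_by = nCᵥ(T₁ − T₂) = (0.985)(20.79)(376 − 278.1) = 2003 J.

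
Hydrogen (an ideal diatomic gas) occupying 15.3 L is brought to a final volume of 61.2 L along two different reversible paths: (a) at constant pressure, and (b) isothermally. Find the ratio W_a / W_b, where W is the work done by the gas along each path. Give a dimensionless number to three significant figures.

Path (a) isobaric: W = P₁(V₂ − V₁) → W_a/(P₁V₁) = 3.
Path (b) isothermal: W = P₁V₁ ln(V₂/V₁) → W_b/(P₁V₁) = 1.386.
W_a / W_b = 3 / 1.386 = 2.164.

W_a / W_b ≈ 2.16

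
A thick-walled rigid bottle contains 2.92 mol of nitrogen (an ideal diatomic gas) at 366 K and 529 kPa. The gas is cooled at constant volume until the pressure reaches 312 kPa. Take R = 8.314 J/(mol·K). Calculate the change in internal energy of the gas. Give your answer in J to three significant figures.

Constant volume ⇒ W = 0, so Q = ΔU = nCᵥΔT with Cᵥ = 5R/2 = 20.79 J/(mol·K).
At constant V, T₂/T₁ = P₂/P₁ ⇒ ΔT = T₁(P₂/P₁ − 1) = 366·(312/529 − 1) = -150.1 K.
ΔU = (2.92)(20.79)(-150.1) = -9112 J.

ΔU ≈ -9110 J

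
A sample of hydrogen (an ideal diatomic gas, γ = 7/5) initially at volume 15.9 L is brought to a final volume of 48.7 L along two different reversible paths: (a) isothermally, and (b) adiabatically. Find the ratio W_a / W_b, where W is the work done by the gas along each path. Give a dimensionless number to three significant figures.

W_a / W_b ≈ 1.24

Path (a) isothermal: W = P₁V₁ ln(V₂/V₁) → W_a/(P₁V₁) = 1.119.
Path (b) adiabatic: W = P₁V₁(1 − (V₁/V₂)^(γ−1))/(γ−1) → W_b/(P₁V₁) = 0.9023.
W_a / W_b = 1.119 / 0.9023 = 1.241.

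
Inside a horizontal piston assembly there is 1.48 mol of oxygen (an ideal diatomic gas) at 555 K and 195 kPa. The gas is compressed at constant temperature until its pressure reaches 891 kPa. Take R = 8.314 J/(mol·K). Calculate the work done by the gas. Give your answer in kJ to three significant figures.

W ≈ -10.4 kJ

Isothermal process: W = nRT ln(V₂/V₁) = nRT ln(P₁/P₂).
W = (1.48)(8.314)(555) × ln(195/891)
  = 6829 × ln(0.2189) = 6829 × -1.519
W_by_gas = -10376 J.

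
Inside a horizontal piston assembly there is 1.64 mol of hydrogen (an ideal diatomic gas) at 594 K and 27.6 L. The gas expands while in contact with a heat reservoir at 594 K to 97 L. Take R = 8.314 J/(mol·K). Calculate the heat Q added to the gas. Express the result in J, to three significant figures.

Q ≈ 10200 J

Isothermal ⇒ ΔU = 0, so Q = W = nRT ln(V₂/V₁).
Q = (1.64)(8.314)(594) ln(97/27.6) = 8099 × 1.257 = 10180 J.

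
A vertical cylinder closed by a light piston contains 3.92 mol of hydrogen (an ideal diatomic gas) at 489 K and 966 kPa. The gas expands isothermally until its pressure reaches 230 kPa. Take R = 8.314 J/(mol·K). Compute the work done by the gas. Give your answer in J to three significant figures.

Isothermal process: W = nRT ln(V₂/V₁) = nRT ln(P₁/P₂).
W = (3.92)(8.314)(489) × ln(966/230)
  = 15937 × ln(4.2) = 15937 × 1.435
W_by_gas = 22871 J.

W ≈ 22900 J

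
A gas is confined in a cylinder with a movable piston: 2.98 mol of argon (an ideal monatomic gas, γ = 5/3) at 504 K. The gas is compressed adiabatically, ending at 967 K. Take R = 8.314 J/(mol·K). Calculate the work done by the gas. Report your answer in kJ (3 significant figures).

W ≈ -17.2 kJ

Adiabatic ⇒ Q = 0, so W_by = −ΔU = nCᵥ(T₁ − T₂).
Cᵥ = 3R/2 = 12.47 J/(mol·K).
W = (2.98)(12.47)(504 − 967) = -17207 J.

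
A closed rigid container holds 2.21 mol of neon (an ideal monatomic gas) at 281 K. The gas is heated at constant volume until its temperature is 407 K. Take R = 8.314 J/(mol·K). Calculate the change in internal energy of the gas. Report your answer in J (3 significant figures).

ΔU ≈ 3470 J

Constant volume ⇒ W = 0, so Q = ΔU = nCᵥΔT with Cᵥ = 3R/2 = 12.47 J/(mol·K).
ΔU = (2.21)(12.47)(407 − 281) = 3473 J.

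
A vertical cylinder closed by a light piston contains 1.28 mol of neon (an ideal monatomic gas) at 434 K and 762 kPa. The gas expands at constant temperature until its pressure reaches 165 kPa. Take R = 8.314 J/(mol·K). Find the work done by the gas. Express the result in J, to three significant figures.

W ≈ 7070 J

Isothermal process: W = nRT ln(V₂/V₁) = nRT ln(P₁/P₂).
W = (1.28)(8.314)(434) × ln(762/165)
  = 4619 × ln(4.618) = 4619 × 1.53
W_by_gas = 7066 J.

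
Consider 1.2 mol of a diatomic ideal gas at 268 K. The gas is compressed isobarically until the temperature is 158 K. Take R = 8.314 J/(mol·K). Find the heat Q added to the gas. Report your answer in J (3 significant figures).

Q ≈ -3840 J

Isobaric: W = nRΔT = (1.2)(8.314)(-110) = -1097 J.
ΔU = nCᵥΔT with Cᵥ = 5R/2: ΔU = (1.2)(20.79)(-110) = -2744 J.
Q = ΔU + W = -2744 − 1097 = -3841 J.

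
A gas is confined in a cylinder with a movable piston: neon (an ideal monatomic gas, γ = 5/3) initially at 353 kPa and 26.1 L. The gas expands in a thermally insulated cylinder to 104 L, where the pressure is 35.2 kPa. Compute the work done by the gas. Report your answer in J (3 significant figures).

W ≈ 8330 J

Adiabatic: W = (P₁V₁ − P₂V₂)/(γ − 1) with γ = 5/3.
P₁V₁ = 9213 J, P₂V₂ = 3661 J.
W = (9213 − 3661) / 0.6667 = 8329 J.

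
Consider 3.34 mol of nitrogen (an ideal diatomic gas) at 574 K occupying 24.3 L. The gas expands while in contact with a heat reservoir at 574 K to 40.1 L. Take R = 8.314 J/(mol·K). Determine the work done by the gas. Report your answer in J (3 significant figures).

W ≈ 7980 J

Isothermal: W = nRT ln(V₂/V₁).
W = (3.34)(8.314)(574) × ln(40.1/24.3)
  = 15939 × 0.5009
W_by_gas = 7984 J.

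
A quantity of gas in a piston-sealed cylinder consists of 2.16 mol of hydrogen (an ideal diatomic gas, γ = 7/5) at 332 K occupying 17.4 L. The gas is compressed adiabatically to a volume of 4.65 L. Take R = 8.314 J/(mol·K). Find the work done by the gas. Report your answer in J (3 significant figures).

W ≈ -10400 J

Adiabatic: TV^(γ−1) = const with γ = 7/5.
T₂ = T₁ (V₁/V₂)^(γ−1) = 332 × (17.4/4.65)^0.4 = 332 × 1.695 = 562.8 K.
W_by = nCᵥ(T₁ − T₂) = (2.16)(20.79)(332 − 562.8) = -10363 J.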